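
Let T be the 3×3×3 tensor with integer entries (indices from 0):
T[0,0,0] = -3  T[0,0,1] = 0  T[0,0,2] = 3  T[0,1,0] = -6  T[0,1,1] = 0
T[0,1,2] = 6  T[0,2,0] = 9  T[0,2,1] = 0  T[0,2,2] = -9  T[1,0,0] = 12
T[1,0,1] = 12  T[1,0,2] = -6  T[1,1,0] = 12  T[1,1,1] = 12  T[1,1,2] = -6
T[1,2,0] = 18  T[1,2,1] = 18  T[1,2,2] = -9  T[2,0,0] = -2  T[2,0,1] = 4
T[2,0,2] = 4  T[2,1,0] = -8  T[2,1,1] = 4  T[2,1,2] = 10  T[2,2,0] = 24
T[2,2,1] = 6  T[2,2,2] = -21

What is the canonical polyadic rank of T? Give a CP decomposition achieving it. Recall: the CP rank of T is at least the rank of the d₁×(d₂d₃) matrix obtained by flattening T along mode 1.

Lower bound: the mode-3 unfolding of T (rows indexed by k, columns by (i,j) = (0,0), (0,1), (0,2), (1,0), (1,1), (1,2), (2,0), (2,1), (2,2)) is [[-3, -6, 9, 12, 12, 18, -2, -8, 24], [0, 0, 0, 12, 12, 18, 4, 4, 6], [3, 6, -9, -6, -6, -9, 4, 10, -21]].
There the 2×2 minor on rows k ∈ {0, 1}, columns (i,j) ∈ {(0,0), (1,0)} is det [[-3, 12], [0, 12]] = -36 ≠ 0, so this unfolding has rank ≥ 2; CP rank is at least every unfolding rank, so rank(T) ≥ 2. (Unfolding ranks only ever bound the CP rank from below — rank(T) can be strictly larger than all of them — so the matching upper bound has to come from an explicit 2-term decomposition.)
Upper bound — finding two terms. Write S_k = T[:,:,k] for the frontal slices: S₀ = [[-3, -6, 9], [12, 12, 18], [-2, -8, 24]], S₁ = [[0, 0, 0], [12, 12, 18], [4, 4, 6]], S₂ = [[3, 6, -9], [-6, -6, -9], [4, 10, -21]].
If T = a₁ ∘ b₁ ∘ c₁ + a₂ ∘ b₂ ∘ c₂ then each S_k = c₁[k]·a₁b₁ᵀ + c₂[k]·a₂b₂ᵀ. S₀ and S₁ are linearly independent, so a₁b₁ᵀ and a₂b₂ᵀ must span the same plane of matrices: they are the rank-1 matrices of the form x·S₀ + y·S₁.
The 2×2 minor of x·S₀ + y·S₁ on rows {0,1}, columns {0,1} is 36·x² + 36·xy = 36·(x + y)(x), vanishing at (x:y) = (1:-1) and (0:1).
M₁ = S₀ − S₁ = [[-3, -6, 9], [0, 0, 0], [-6, -12, 18]] = (-3)·(1, 0, 2)(1, 2, -3)ᵀ and M₂ = S₁ = [[0, 0, 0], [12, 12, 18], [4, 4, 6]] = 2·(0, 3, 1)(2, 2, 3)ᵀ, so take a₁ = (1, 0, 2), b₁ = (1, 2, -3), a₂ = (0, 3, 1), b₂ = (2, 2, 3).
Each slice is an integer combination of E₁ = a₁b₁ᵀ and E₂ = a₂b₂ᵀ: S₀ = −3·E₁ + 2·E₂, S₁ = 2·E₂, S₂ = 3·E₁ − E₂; reading off coefficients, c₁ = (-3, 0, 3) and c₂ = (2, 2, -1).
Hence T = (1, 0, 2) ∘ (1, 2, -3) ∘ (-3, 0, 3) + (0, 3, 1) ∘ (2, 2, 3) ∘ (2, 2, -1), so rank(T) ≤ 2.
These bounds meet, so rank(T) = 2.

rank(T) = 2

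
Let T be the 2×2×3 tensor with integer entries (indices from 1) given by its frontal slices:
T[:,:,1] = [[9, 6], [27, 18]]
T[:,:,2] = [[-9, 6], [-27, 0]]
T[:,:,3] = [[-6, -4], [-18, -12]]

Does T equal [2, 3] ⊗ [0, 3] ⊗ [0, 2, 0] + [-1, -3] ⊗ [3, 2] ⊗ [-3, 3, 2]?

Yes

Reconstruct entrywise from the claimed factors. For example, T[1,2,3] = -4 and Σₗ aₗ[1]bₗ[2]cₗ[3] = (2)·(3)·(0) + (-1)·(2)·(2) = -4; checking all 12 entries, every one matches. The claim holds.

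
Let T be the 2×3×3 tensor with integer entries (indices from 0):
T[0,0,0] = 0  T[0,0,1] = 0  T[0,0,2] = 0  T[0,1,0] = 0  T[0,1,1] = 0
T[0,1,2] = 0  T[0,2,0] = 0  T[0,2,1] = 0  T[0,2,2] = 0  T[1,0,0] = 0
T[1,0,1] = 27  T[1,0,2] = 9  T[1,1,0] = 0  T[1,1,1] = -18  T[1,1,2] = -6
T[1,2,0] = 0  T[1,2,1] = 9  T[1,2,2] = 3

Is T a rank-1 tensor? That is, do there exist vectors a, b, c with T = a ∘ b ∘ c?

Yes

If T = a ∘ b ∘ c then every fibre of T is a multiple of the corresponding factor, so read the factors off the fibres through the nonzero entry T[1,0,1] = 27.
The mode-1 fibre T[:,0,1] = [0, 27] gives a = [0, 1] (primitive direction); the mode-2 fibre T[1,:,1] = [27, -18, 9] gives b = [3, -2, 1]; then c[k] = T[1,0,k] / (a[1]·b[0]) = [0, 27, 9] / 3 = [0, 9, 3].
Expanding [0, 1] ∘ [3, -2, 1] ∘ [0, 9, 3] reproduces all 18 entries of T, so T = [0, 1] ∘ [3, -2, 1] ∘ [0, 9, 3] and rank(T) ≤ 1.
Equivalently every frontal slice T[:,:,k] is c[k] times the rank-1 matrix [0, 1] ∘ [3, -2, 1]. So T has rank 1 (it is nonzero).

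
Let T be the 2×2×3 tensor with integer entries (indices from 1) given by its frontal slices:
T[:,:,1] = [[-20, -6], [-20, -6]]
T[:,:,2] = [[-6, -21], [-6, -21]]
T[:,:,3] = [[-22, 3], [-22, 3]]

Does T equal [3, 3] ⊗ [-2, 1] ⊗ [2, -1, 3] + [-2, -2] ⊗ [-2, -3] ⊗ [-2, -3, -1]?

Reconstruct entrywise from the claimed factors. For example, T[2,1,1] = -20 and Σₗ aₗ[2]bₗ[1]cₗ[1] = (3)·(-2)·(2) + (-2)·(-2)·(-2) = -20; checking all 12 entries, every one matches. The claim holds.

Yes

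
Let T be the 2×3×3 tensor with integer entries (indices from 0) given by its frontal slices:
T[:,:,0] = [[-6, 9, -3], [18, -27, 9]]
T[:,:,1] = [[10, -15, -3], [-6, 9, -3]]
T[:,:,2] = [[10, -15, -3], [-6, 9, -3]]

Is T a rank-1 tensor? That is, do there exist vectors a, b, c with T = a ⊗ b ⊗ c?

No

The mode-2 unfolding of T (rows indexed by j, columns by (i,k) = (0,0), (0,1), (0,2), (1,0), (1,1), (1,2)) is [[-6, 10, 10, 18, -6, -6], [9, -15, -15, -27, 9, 9], [-3, -3, -3, 9, -3, -3]].
There the 2×2 minor on rows j ∈ {0, 2}, columns (i,k) ∈ {(0,0), (0,1)} is det [[-6, 10], [-3, -3]] = 48 ≠ 0, so this unfolding has rank ≥ 2; CP rank is at least every unfolding rank, so rank(T) ≥ 2.
In particular rank(T) ≥ 2 > 1, so T is not rank-1.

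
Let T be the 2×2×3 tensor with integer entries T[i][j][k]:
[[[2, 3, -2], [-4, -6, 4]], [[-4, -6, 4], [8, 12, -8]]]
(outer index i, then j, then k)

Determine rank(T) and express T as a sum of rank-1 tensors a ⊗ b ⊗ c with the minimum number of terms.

Lower bound: T ≠ 0 (e.g. T[0,0,0] = 2), so rank(T) ≥ 1.
Upper bound: if T = a ⊗ b ⊗ c then every fibre of T is a multiple of the corresponding factor, so read the factors off the fibres through the nonzero entry T[0,0,0] = 2.
The mode-1 fibre T[:,0,0] = [2, -4] gives a = (1, -2) (primitive direction); the mode-2 fibre T[0,:,0] = [2, -4] gives b = (1, -2); then c[k] = T[0,0,k] / (a[0]·b[0]) = [2, 3, -2] / 1 = (2, 3, -2).
Expanding (1, -2) ⊗ (1, -2) ⊗ (2, 3, -2) reproduces all 12 entries of T, so T = (1, -2) ⊗ (1, -2) ⊗ (2, 3, -2) and rank(T) ≤ 1.
These bounds meet, so rank(T) = 1.
Check entry T[0,0,2] = -2: (1)·(1)·(-2) = -2.

rank(T) = 1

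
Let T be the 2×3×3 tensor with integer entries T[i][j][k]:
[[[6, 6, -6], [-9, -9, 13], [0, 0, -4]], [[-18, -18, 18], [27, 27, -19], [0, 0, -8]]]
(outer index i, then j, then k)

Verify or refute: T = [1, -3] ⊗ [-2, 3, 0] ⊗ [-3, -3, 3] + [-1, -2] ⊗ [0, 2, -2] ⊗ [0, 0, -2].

Reconstruct entrywise from the claimed factors. For example, T[0,2,2] = -4 and Σₗ aₗ[0]bₗ[2]cₗ[2] = (1)·(0)·(3) + (-1)·(-2)·(-2) = -4; checking all 18 entries, every one matches. The claim holds.

Yes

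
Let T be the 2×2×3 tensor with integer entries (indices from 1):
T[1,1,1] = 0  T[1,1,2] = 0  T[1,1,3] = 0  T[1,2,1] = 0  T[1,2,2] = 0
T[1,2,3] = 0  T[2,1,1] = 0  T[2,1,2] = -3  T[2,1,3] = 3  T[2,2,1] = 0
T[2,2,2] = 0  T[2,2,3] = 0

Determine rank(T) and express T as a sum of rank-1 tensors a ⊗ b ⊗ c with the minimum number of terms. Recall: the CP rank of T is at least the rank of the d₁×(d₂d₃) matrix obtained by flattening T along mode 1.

Lower bound: T ≠ 0 (e.g. T[2,1,2] = -3), so rank(T) ≥ 1.
Upper bound: if T = a ⊗ b ⊗ c then every fibre of T is a multiple of the corresponding factor, so read the factors off the fibres through the nonzero entry T[2,1,2] = -3.
The mode-1 fibre T[:,1,2] = [0, -3] gives a = [0, 1] (primitive direction); the mode-2 fibre T[2,:,2] = [-3, 0] gives b = [1, 0]; then c[k] = T[2,1,k] / (a[2]·b[1]) = [0, -3, 3] / 1 = [0, -3, 3].
Expanding [0, 1] ⊗ [1, 0] ⊗ [0, -3, 3] reproduces all 12 entries of T, so T = [0, 1] ⊗ [1, 0] ⊗ [0, -3, 3] and rank(T) ≤ 1.
These bounds meet, so rank(T) = 1.
Check entry T[1,2,3] = 0: (0)·(0)·(3) = 0.

rank(T) = 1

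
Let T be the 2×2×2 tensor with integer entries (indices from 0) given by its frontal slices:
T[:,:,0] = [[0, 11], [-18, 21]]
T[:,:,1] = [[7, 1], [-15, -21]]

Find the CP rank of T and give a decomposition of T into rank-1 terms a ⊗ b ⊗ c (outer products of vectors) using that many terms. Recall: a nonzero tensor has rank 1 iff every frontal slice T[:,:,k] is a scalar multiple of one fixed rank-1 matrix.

Lower bound: the mode-3 unfolding of T (rows indexed by k, columns by (i,j) = (0,0), (0,1), (1,0), (1,1)) is [[0, 11, -18, 21], [7, 1, -15, -21]].
There the 2×2 minor on rows k ∈ {0, 1}, columns (i,j) ∈ {(0,0), (0,1)} is det [[0, 11], [7, 1]] = -77 ≠ 0, so this unfolding has rank ≥ 2; CP rank is at least every unfolding rank, so rank(T) ≥ 2. (Flattening ranks never certify an upper bound on CP rank; for that we must actually write T with 2 rank-1 terms.)
Upper bound — finding two terms. Write S_k = T[:,:,k] for the frontal slices: S₀ = [[0, 11], [-18, 21]], S₁ = [[7, 1], [-15, -21]].
If T = a₁ ⊗ b₁ ⊗ c₁ + a₂ ⊗ b₂ ⊗ c₂ then each S_k = c₁[k]·a₁b₁ᵀ + c₂[k]·a₂b₂ᵀ. S₀ and S₁ are linearly independent, so a₁b₁ᵀ and a₂b₂ᵀ must span the same plane of matrices: they are the rank-1 matrices of the form x·S₀ + y·S₁.
det(x·S₀ + y·S₁) is 198·x² + 330·xy − 132·y² = 66·(x + 2·y)(3·x − y), vanishing at (x:y) = (2:-1) and (1:3).
M₁ = 2·S₀ − S₁ = [[-7, 21], [-21, 63]] = (-7)·[1, 3][1, -3]ᵀ and M₂ = S₀ + 3·S₁ = [[21, 14], [-63, -42]] = 7·[1, -3][3, 2]ᵀ, so take a₁ = [1, 3], b₁ = [1, -3], a₂ = [1, -3], b₂ = [3, 2].
Each slice is an integer combination of E₁ = a₁b₁ᵀ and E₂ = a₂b₂ᵀ: S₀ = −3·E₁ + E₂, S₁ = E₁ + 2·E₂; reading off coefficients, c₁ = [-3, 1] and c₂ = [1, 2].
Hence T = [1, 3] ⊗ [1, -3] ⊗ [-3, 1] + [1, -3] ⊗ [3, 2] ⊗ [1, 2], so rank(T) ≤ 2.
These bounds meet, so rank(T) = 2.

rank(T) = 2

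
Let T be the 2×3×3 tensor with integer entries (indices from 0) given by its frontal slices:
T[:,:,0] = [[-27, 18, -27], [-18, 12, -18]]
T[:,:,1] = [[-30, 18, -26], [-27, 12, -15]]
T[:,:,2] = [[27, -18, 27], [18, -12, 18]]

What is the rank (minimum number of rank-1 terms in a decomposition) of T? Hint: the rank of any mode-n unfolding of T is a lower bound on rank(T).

2

Lower bound: the mode-3 unfolding of T (rows indexed by k, columns by (i,j) = (0,0), (0,1), (0,2), (1,0), (1,1), (1,2)) is [[-27, 18, -27, -18, 12, -18], [-30, 18, -26, -27, 12, -15], [27, -18, 27, 18, -12, 18]].
There the 2×2 minor on rows k ∈ {0, 1}, columns (i,j) ∈ {(0,0), (0,1)} is det [[-27, 18], [-30, 18]] = 54 ≠ 0, so this unfolding has rank ≥ 2; CP rank is at least every unfolding rank, so rank(T) ≥ 2. (Unfolding ranks only ever bound the CP rank from below — rank(T) can be strictly larger than all of them — so the matching upper bound has to come from an explicit 2-term decomposition.)
Upper bound — finding two terms. Write S_k = T[:,:,k] for the frontal slices: S₀ = [[-27, 18, -27], [-18, 12, -18]], S₁ = [[-30, 18, -26], [-27, 12, -15]], S₂ = [[27, -18, 27], [18, -12, 18]].
If T = a₁ ⊗ b₁ ⊗ c₁ + a₂ ⊗ b₂ ⊗ c₂ then each S_k = c₁[k]·a₁b₁ᵀ + c₂[k]·a₂b₂ᵀ. S₀ and S₁ are linearly independent, so a₁b₁ᵀ and a₂b₂ᵀ must span the same plane of matrices: they are the rank-1 matrices of the form x·S₀ + y·S₁.
The 2×2 minor of x·S₀ + y·S₁ on rows {0,1}, columns {0,1} is 126·xy + 126·y² = 126·(y)(x + y), vanishing at (x:y) = (1:0) and (1:-1).
M₁ = S₀ = [[-27, 18, -27], [-18, 12, -18]] = (-3)·[3, 2][3, -2, 3]ᵀ and M₂ = S₀ − S₁ = [[3, 0, -1], [9, 0, -3]] = [1, 3][3, 0, -1]ᵀ, so take a₁ = [3, 2], b₁ = [3, -2, 3], a₂ = [1, 3], b₂ = [3, 0, -1].
Each slice is an integer combination of E₁ = a₁b₁ᵀ and E₂ = a₂b₂ᵀ: S₀ = −3·E₁, S₁ = −3·E₁ − E₂, S₂ = 3·E₁; reading off coefficients, c₁ = [-3, -3, 3] and c₂ = [0, -1, 0].
Hence T = [3, 2] ⊗ [3, -2, 3] ⊗ [-3, -3, 3] + [1, 3] ⊗ [3, 0, -1] ⊗ [0, -1, 0], so rank(T) ≤ 2.
These bounds meet, so rank(T) = 2.
Check entry T[1,1,0] = 12: (2)·(-2)·(-3) + (3)·(0)·(0) = 12.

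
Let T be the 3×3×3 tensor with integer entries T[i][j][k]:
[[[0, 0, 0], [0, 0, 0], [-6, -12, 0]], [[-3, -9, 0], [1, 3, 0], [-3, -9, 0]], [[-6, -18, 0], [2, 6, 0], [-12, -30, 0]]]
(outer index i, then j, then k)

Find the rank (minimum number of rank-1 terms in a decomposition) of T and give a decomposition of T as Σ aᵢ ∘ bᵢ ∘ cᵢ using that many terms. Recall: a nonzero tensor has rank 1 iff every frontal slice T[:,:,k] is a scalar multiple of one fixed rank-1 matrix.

rank(T) = 2

Lower bound: the mode-1 unfolding of T (rows indexed by i, columns by (j,k) = (0,0), (0,1), (0,2), (1,0), (1,1), (1,2), (2,0), (2,1), (2,2)) is [[0, 0, 0, 0, 0, 0, -6, -12, 0], [-3, -9, 0, 1, 3, 0, -3, -9, 0], [-6, -18, 0, 2, 6, 0, -12, -30, 0]].
There the 2×2 minor on rows i ∈ {0, 1}, columns (j,k) ∈ {(0,0), (2,0)} is det [[0, -6], [-3, -3]] = -18 ≠ 0, so this unfolding has rank ≥ 2; CP rank is at least every unfolding rank, so rank(T) ≥ 2. (This is only a lower bound: in general the CP rank may exceed every unfolding rank, so we still need to exhibit 2 rank-1 terms summing to T.)
Upper bound — finding two terms. Write S_k = T[:,:,k] for the frontal slices: S₀ = [[0, 0, -6], [-3, 1, -3], [-6, 2, -12]], S₁ = [[0, 0, -12], [-9, 3, -9], [-18, 6, -30]], S₂ = [[0, 0, 0], [0, 0, 0], [0, 0, 0]].
If T = a₁ ∘ b₁ ∘ c₁ + a₂ ∘ b₂ ∘ c₂ then each S_k = c₁[k]·a₁b₁ᵀ + c₂[k]·a₂b₂ᵀ. S₀ and S₁ are linearly independent, so a₁b₁ᵀ and a₂b₂ᵀ must span the same plane of matrices: they are the rank-1 matrices of the form x·S₀ + y·S₁.
The 2×2 minor of x·S₀ + y·S₁ on rows {0,1}, columns {0,2} is −18·x² − 90·xy − 108·y² = (-18)·(x + 3·y)(x + 2·y), vanishing at (x:y) = (3:-1) and (2:-1).
M₁ = 3·S₀ − S₁ = [[0, 0, -6], [0, 0, 0], [0, 0, -6]] = (-6)·[1, 0, 1][0, 0, 1]ᵀ and M₂ = 2·S₀ − S₁ = [[0, 0, 0], [3, -1, 3], [6, -2, 6]] = [0, 1, 2][3, -1, 3]ᵀ, so take a₁ = [1, 0, 1], b₁ = [0, 0, 1], a₂ = [0, 1, 2], b₂ = [3, -1, 3].
Each slice is an integer combination of E₁ = a₁b₁ᵀ and E₂ = a₂b₂ᵀ: S₀ = −6·E₁ − E₂, S₁ = −12·E₁ − 3·E₂, S₂ = 0; reading off coefficients, c₁ = [-6, -12, 0] and c₂ = [-1, -3, 0].
Hence T = [1, 0, 1] ∘ [0, 0, 1] ∘ [-6, -12, 0] + [0, 1, 2] ∘ [3, -1, 3] ∘ [-1, -3, 0], so rank(T) ≤ 2.
These bounds meet, so rank(T) = 2.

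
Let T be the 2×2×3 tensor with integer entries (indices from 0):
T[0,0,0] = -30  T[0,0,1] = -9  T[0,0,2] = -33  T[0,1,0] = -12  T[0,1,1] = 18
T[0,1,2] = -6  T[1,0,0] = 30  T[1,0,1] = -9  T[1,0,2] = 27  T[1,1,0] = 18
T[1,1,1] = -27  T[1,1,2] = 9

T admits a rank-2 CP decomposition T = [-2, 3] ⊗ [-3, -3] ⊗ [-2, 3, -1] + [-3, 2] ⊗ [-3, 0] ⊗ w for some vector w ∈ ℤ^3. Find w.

w = [-2, -3, -3]

Subtract the known terms from T to get the rank-1 residual R = [-3, 2] ⊗ [-3, 0] ⊗ w, so R[i,j,k] = a[i]·b[j]·w[k]. Pick indices with nonzero a[0]·b[0] = (-3)·(-3) = 9. Only the fibre through (0,0,·) is needed: R[0,0,:] = T[0,0,:] − Σₗ aₗ[0]bₗ[0]cₗ = [-30, -9, -33] − (-2)·(-3)·[-2, 3, -1] = [-18, -27, -27]. Then w[k] = R[0,0,k] / 9 for each k, giving w = [-18, -27, -27] / 9 = [-2, -3, -3].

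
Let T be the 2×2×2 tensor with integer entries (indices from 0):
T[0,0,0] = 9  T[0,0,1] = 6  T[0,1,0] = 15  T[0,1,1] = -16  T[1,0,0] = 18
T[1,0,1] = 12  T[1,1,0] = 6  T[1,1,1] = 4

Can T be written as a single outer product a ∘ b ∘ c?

The mode-1 unfolding of T (rows indexed by i, columns by (j,k) = (0,0), (0,1), (1,0), (1,1)) is [[9, 6, 15, -16], [18, 12, 6, 4]].
There the 2×2 minor on rows i ∈ {0, 1}, columns (j,k) ∈ {(0,0), (1,0)} is det [[9, 15], [18, 6]] = -216 ≠ 0, so this unfolding has rank ≥ 2; CP rank is at least every unfolding rank, so rank(T) ≥ 2.
In particular rank(T) ≥ 2 > 1, so T is not rank-1.

No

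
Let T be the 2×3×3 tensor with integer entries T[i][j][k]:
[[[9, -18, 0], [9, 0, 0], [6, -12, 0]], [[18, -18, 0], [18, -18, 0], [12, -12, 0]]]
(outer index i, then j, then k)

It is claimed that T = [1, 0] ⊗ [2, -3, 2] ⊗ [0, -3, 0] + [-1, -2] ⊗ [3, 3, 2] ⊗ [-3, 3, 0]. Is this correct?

Reconstruct entry (0,0,1) from the claimed factors: Σₗ aₗ[0]bₗ[0]cₗ[1] = (1)·(2)·(-3) + (-1)·(3)·(3) = -15, but T[0,0,1] = -18. The claim is false.

No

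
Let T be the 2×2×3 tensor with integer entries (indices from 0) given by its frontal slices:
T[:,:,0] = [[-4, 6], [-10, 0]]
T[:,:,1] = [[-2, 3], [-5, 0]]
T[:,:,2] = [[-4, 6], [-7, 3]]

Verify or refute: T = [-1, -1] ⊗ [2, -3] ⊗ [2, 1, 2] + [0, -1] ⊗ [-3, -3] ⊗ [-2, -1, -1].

Reconstruct entrywise from the claimed factors. For example, T[1,1,0] = 0 and Σₗ aₗ[1]bₗ[1]cₗ[0] = (-1)·(-3)·(2) + (-1)·(-3)·(-2) = 0; checking all 12 entries, every one matches. The claim holds.

Yes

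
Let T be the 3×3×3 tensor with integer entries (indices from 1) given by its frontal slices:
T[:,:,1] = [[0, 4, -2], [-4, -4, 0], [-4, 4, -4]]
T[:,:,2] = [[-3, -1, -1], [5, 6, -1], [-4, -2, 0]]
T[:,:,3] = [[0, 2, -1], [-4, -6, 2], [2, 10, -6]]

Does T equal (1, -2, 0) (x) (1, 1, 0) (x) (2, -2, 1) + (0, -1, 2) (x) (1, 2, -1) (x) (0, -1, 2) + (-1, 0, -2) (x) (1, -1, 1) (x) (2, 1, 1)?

Yes

Reconstruct entrywise from the claimed factors. For example, T[2,3,1] = 0 and Σₗ aₗ[2]bₗ[3]cₗ[1] = (-2)·(0)·(2) + (-1)·(-1)·(0) + (0)·(1)·(2) = 0; checking all 27 entries, every one matches. The claim holds.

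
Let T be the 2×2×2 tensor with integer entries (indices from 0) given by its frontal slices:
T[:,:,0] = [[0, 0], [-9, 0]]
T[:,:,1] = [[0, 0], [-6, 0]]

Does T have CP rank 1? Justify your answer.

Yes

The mode-1 fibre T[:,0,0] = [0, -9] gives a = [0, 1] (primitive direction); the mode-2 fibre T[1,:,0] = [-9, 0] gives b = [1, 0]; then c[k] = T[1,0,k] / (a[1]·b[0]) = [-9, -6] / 1 = [-9, -6].
Expanding [0, 1] ⊗ [1, 0] ⊗ [-9, -6] reproduces all 8 entries of T, so T = [0, 1] ⊗ [1, 0] ⊗ [-9, -6] and rank(T) ≤ 1.
Equivalently every frontal slice T[:,:,k] is c[k] times the rank-1 matrix [0, 1] ⊗ [1, 0]. So T has rank 1 (it is nonzero).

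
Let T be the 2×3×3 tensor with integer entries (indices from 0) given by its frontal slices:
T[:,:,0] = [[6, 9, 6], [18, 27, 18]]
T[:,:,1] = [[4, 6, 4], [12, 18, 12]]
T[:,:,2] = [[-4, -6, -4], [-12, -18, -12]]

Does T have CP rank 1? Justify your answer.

If T = a ⊗ b ⊗ c then every fibre of T is a multiple of the corresponding factor, so read the factors off the fibres through the nonzero entry T[0,0,0] = 6.
The mode-1 fibre T[:,0,0] = [6, 18] gives a = (1, 3) (primitive direction); the mode-2 fibre T[0,:,0] = [6, 9, 6] gives b = (2, 3, 2); then c[k] = T[0,0,k] / (a[0]·b[0]) = [6, 4, -4] / 2 = (3, 2, -2).
Expanding (1, 3) ⊗ (2, 3, 2) ⊗ (3, 2, -2) reproduces all 18 entries of T, so T = (1, 3) ⊗ (2, 3, 2) ⊗ (3, 2, -2) and rank(T) ≤ 1.
Equivalently every frontal slice T[:,:,k] is c[k] times the rank-1 matrix (1, 3) ⊗ (2, 3, 2). So T has rank 1 (it is nonzero).

Yes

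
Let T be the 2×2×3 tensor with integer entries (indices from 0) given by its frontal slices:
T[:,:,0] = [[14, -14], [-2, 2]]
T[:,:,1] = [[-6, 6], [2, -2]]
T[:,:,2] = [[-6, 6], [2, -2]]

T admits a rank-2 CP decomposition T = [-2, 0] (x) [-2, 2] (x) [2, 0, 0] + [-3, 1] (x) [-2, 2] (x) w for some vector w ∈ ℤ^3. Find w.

Subtract the known terms from T to get the rank-1 residual R = [-3, 1] (x) [-2, 2] (x) w, so R[i,j,k] = a[i]·b[j]·w[k]. Pick indices with nonzero a[0]·b[0] = (-3)·(-2) = 6. Only the fibre through (0,0,·) is needed: R[0,0,:] = T[0,0,:] − Σₗ aₗ[0]bₗ[0]cₗ = [14, -6, -6] − (-2)·(-2)·[2, 0, 0] = [6, -6, -6]. Then w[k] = R[0,0,k] / 6 for each k, giving w = [6, -6, -6] / 6 = [1, -1, -1].

w = [1, -1, -1]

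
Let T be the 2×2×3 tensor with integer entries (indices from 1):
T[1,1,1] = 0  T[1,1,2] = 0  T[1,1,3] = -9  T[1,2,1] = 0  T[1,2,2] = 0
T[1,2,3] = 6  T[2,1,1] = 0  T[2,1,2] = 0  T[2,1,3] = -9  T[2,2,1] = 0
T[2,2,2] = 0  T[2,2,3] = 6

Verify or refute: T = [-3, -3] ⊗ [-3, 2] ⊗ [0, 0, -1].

Reconstruct entrywise from the claimed factors. For example, T[2,2,1] = 0 and Σₗ aₗ[2]bₗ[2]cₗ[1] = (-3)·(2)·(0) = 0; checking all 12 entries, every one matches. The claim holds.

Yes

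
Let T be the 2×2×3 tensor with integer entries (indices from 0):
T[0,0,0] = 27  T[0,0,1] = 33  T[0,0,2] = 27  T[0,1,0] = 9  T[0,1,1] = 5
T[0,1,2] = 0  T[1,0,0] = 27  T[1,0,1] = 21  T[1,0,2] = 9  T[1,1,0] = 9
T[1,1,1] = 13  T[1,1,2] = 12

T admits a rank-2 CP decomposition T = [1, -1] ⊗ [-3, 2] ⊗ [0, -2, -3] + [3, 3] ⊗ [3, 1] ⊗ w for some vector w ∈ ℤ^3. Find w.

Subtract the known terms from T to get the rank-1 residual R = [3, 3] ⊗ [3, 1] ⊗ w, so R[i,j,k] = a[i]·b[j]·w[k]. Pick indices with nonzero a[0]·b[0] = (3)·(3) = 9. Only the fibre through (0,0,·) is needed: R[0,0,:] = T[0,0,:] − Σₗ aₗ[0]bₗ[0]cₗ = [27, 33, 27] − (1)·(-3)·[0, -2, -3] = [27, 27, 18]. Then w[k] = R[0,0,k] / 9 for each k, giving w = [27, 27, 18] / 9 = [3, 3, 2].

w = [3, 3, 2]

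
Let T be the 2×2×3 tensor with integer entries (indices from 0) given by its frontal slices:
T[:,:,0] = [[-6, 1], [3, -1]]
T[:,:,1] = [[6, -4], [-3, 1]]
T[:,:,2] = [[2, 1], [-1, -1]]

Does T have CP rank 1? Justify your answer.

The mode-3 unfolding of T (rows indexed by k, columns by (i,j) = (0,0), (0,1), (1,0), (1,1)) is [[-6, 1, 3, -1], [6, -4, -3, 1], [2, 1, -1, -1]].
There the 3×3 minor on rows k ∈ {0, 1, 2}, columns (i,j) ∈ {(0,0), (0,1), (1,1)} is det [[-6, 1, -1], [6, -4, 1], [2, 1, -1]] = -24 ≠ 0, so this unfolding has rank ≥ 3; CP rank is at least every unfolding rank, so rank(T) ≥ 3.
In particular rank(T) ≥ 3 > 1, so T is not rank-1.

No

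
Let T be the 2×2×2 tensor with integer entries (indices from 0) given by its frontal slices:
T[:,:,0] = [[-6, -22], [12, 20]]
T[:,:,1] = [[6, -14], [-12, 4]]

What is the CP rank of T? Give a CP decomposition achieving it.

rank(T) = 2

Lower bound: in the mode-1 unfolding of T (rows indexed by i, columns by (j,k)) the 2×2 minor on rows i ∈ {0, 1}, columns (j,k) ∈ {(0,0), (1,0)} is det [[-6, -22], [12, 20]] = 144 ≠ 0, so that unfolding has rank ≥ 2 and hence rank(T) ≥ 2 (CP rank is at least every unfolding rank, though it can be larger).
Upper bound: with S_k = T[:,:,k], the two rank-1 terms a₁b₁ᵀ, a₂b₂ᵀ are the rank-1 members of the pencil x·S₀ + y·S₁.
det(x·S₀ + y·S₁) is 144·x² − 144·y² = 144·(x − y)(x + y), vanishing at (x:y) = (1:1) and (1:-1).
M₁ = S₀ + S₁ = [[0, -36], [0, 24]] = (-12)·[3, -2][0, 1]ᵀ and M₂ = S₀ − S₁ = [[-12, -8], [24, 16]] = (-4)·[1, -2][3, 2]ᵀ, so take a₁ = [3, -2], b₁ = [0, 1], a₂ = [1, -2], b₂ = [3, 2].
Each slice is an integer combination of E₁ = a₁b₁ᵀ and E₂ = a₂b₂ᵀ: S₀ = −6·E₁ − 2·E₂, S₁ = −6·E₁ + 2·E₂; reading off coefficients, c₁ = [-6, -6] and c₂ = [-2, 2].
Hence T = [3, -2] ⊗ [0, 1] ⊗ [-6, -6] + [1, -2] ⊗ [3, 2] ⊗ [-2, 2], so rank(T) ≤ 2.
These bounds meet, so rank(T) = 2.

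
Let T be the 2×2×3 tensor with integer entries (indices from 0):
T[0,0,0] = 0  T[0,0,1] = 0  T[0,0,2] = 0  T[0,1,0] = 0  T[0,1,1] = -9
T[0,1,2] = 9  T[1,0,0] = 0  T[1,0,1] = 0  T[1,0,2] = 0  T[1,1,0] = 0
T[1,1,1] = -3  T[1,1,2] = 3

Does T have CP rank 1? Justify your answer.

If T = a ⊗ b ⊗ c then every fibre of T is a multiple of the corresponding factor, so read the factors off the fibres through the nonzero entry T[0,1,1] = -9.
The mode-1 fibre T[:,1,1] = [-9, -3] gives a = [3, 1] (primitive direction); the mode-2 fibre T[0,:,1] = [0, -9] gives b = [0, 1]; then c[k] = T[0,1,k] / (a[0]·b[1]) = [0, -9, 9] / 3 = [0, -3, 3].
Expanding [3, 1] ⊗ [0, 1] ⊗ [0, -3, 3] reproduces all 12 entries of T, so T = [3, 1] ⊗ [0, 1] ⊗ [0, -3, 3] and rank(T) ≤ 1.
Equivalently every frontal slice T[:,:,k] is c[k] times the rank-1 matrix [3, 1] ⊗ [0, 1]. So T has rank 1 (it is nonzero).

Yes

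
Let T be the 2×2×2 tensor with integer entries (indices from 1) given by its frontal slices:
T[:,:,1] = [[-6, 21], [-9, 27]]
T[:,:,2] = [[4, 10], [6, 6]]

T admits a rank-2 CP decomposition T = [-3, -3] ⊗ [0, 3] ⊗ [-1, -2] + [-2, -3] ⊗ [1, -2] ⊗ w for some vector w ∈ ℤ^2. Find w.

w = [3, -2]

Subtract the known terms from T to get the rank-1 residual R = [-2, -3] ⊗ [1, -2] ⊗ w, so R[i,j,k] = a[i]·b[j]·w[k]. Pick indices with nonzero a[1]·b[1] = (-2)·(1) = -2. Only the fibre through (1,1,·) is needed: R[1,1,:] = T[1,1,:] − Σₗ aₗ[1]bₗ[1]cₗ = [-6, 4] − (-3)·(0)·[-1, -2] = [-6, 4]. Then w[k] = R[1,1,k] / -2 for each k, giving w = [-6, 4] / -2 = [3, -2].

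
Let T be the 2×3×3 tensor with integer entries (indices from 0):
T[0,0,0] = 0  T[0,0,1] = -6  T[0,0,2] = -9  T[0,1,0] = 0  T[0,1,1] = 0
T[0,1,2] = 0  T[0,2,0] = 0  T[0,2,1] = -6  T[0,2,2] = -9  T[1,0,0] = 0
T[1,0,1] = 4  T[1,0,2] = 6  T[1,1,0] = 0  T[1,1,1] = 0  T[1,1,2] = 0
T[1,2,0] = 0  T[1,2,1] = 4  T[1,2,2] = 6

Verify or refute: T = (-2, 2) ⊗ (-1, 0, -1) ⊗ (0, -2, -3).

Reconstruct entry (0,0,1) from the claimed factors: Σₗ aₗ[0]bₗ[0]cₗ[1] = (-2)·(-1)·(-2) = -4, but T[0,0,1] = -6. The claim is false.

No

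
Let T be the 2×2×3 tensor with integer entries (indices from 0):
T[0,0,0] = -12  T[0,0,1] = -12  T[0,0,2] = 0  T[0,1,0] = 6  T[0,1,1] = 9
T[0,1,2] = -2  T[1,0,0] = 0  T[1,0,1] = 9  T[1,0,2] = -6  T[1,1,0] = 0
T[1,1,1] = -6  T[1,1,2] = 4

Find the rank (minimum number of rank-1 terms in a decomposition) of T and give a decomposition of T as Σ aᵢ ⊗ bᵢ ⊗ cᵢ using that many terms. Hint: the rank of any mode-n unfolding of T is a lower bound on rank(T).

rank(T) = 2

Lower bound: the mode-2 unfolding of T (rows indexed by j, columns by (i,k) = (0,0), (0,1), (0,2), (1,0), (1,1), (1,2)) is [[-12, -12, 0, 0, 9, -6], [6, 9, -2, 0, -6, 4]].
There the 2×2 minor on rows j ∈ {0, 1}, columns (i,k) ∈ {(0,0), (0,1)} is det [[-12, -12], [6, 9]] = -36 ≠ 0, so this unfolding has rank ≥ 2; CP rank is at least every unfolding rank, so rank(T) ≥ 2. (This is only a lower bound: in general the CP rank may exceed every unfolding rank, so we still need to exhibit 2 rank-1 terms summing to T.)
Upper bound — finding two terms. Write S_k = T[:,:,k] for the frontal slices: S₀ = [[-12, 6], [0, 0]], S₁ = [[-12, 9], [9, -6]], S₂ = [[0, -2], [-6, 4]].
If T = a₁ ⊗ b₁ ⊗ c₁ + a₂ ⊗ b₂ ⊗ c₂ then each S_k = c₁[k]·a₁b₁ᵀ + c₂[k]·a₂b₂ᵀ. S₀ and S₁ are linearly independent, so a₁b₁ᵀ and a₂b₂ᵀ must span the same plane of matrices: they are the rank-1 matrices of the form x·S₀ + y·S₁.
det(x·S₀ + y·S₁) is 18·xy − 9·y² = 9·(2·x − y)(y), vanishing at (x:y) = (1:2) and (1:0).
M₁ = S₀ + 2·S₁ = [[-36, 24], [18, -12]] = (-6)·(2, -1)(3, -2)ᵀ and M₂ = S₀ = [[-12, 6], [0, 0]] = (-6)·(1, 0)(2, -1)ᵀ, so take a₁ = (2, -1), b₁ = (3, -2), a₂ = (1, 0), b₂ = (2, -1).
Each slice is an integer combination of E₁ = a₁b₁ᵀ and E₂ = a₂b₂ᵀ: S₀ = −6·E₂, S₁ = −3·E₁ + 3·E₂, S₂ = 2·E₁ − 6·E₂; reading off coefficients, c₁ = (0, -3, 2) and c₂ = (-6, 3, -6).
Hence T = (2, -1) ⊗ (3, -2) ⊗ (0, -3, 2) + (1, 0) ⊗ (2, -1) ⊗ (-6, 3, -6), so rank(T) ≤ 2.
These bounds meet, so rank(T) = 2.
Check entry T[0,0,1] = -12: (2)·(3)·(-3) + (1)·(2)·(3) = -12.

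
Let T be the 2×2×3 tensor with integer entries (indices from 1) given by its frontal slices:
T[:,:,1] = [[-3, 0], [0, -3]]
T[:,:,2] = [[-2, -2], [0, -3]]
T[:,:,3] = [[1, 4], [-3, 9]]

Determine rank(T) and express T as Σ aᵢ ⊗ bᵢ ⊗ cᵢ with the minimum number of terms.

Lower bound: the mode-3 unfolding of T (rows indexed by k, columns by (i,j) = (1,1), (1,2), (2,1), (2,2)) is [[-3, 0, 0, -3], [-2, -2, 0, -3], [1, 4, -3, 9]].
There the 3×3 minor on rows k ∈ {1, 2, 3}, columns (i,j) ∈ {(1,1), (1,2), (2,1)} is det [[-3, 0, 0], [-2, -2, 0], [1, 4, -3]] = -18 ≠ 0, so this unfolding has rank ≥ 3; CP rank is at least every unfolding rank, so rank(T) ≥ 3. (This is only a lower bound: in general the CP rank may exceed every unfolding rank, so we still need to exhibit 3 rank-1 terms summing to T.)
Upper bound: T is a sum of 3 rank-1 terms, T = (1, 1) ⊗ (1, -2) ⊗ (0, 2, -1) + (1, 2) ⊗ (1, -2) ⊗ (1, 0, -2) + (2, 1) ⊗ (2, -1) ⊗ (-1, -1, 1) (written with every a and b primitive with positive leading entry and the scale carried by c; CP decompositions are not unique, and this one is verified by expanding entrywise), so rank(T) ≤ 3.
These bounds meet, so rank(T) = 3.

rank(T) = 3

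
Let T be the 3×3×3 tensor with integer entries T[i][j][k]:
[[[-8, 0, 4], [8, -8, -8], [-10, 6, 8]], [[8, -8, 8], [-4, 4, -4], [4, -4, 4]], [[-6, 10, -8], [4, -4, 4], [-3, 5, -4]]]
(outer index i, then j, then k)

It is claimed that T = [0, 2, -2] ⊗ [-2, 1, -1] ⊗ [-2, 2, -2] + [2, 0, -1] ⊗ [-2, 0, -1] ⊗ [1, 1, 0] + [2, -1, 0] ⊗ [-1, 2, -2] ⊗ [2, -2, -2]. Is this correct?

No

Reconstruct entry (1,0,0) from the claimed factors: Σₗ aₗ[1]bₗ[0]cₗ[0] = (2)·(-2)·(-2) + (0)·(-2)·(1) + (-1)·(-1)·(2) = 10, but T[1,0,0] = 8. The claim is false.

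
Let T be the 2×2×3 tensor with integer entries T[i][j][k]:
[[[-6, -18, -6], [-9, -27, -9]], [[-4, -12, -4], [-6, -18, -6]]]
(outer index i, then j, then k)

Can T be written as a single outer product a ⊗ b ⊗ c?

If T = a ⊗ b ⊗ c then every fibre of T is a multiple of the corresponding factor, so read the factors off the fibres through the nonzero entry T[0,0,0] = -6.
The mode-1 fibre T[:,0,0] = [-6, -4] gives a = [3, 2] (primitive direction); the mode-2 fibre T[0,:,0] = [-6, -9] gives b = [2, 3]; then c[k] = T[0,0,k] / (a[0]·b[0]) = [-6, -18, -6] / 6 = [-1, -3, -1].
Expanding [3, 2] ⊗ [2, 3] ⊗ [-1, -3, -1] reproduces all 12 entries of T, so T = [3, 2] ⊗ [2, 3] ⊗ [-1, -3, -1] and rank(T) ≤ 1.
Equivalently every frontal slice T[:,:,k] is c[k] times the rank-1 matrix [3, 2] ⊗ [2, 3]. So T has rank 1 (it is nonzero).

Yes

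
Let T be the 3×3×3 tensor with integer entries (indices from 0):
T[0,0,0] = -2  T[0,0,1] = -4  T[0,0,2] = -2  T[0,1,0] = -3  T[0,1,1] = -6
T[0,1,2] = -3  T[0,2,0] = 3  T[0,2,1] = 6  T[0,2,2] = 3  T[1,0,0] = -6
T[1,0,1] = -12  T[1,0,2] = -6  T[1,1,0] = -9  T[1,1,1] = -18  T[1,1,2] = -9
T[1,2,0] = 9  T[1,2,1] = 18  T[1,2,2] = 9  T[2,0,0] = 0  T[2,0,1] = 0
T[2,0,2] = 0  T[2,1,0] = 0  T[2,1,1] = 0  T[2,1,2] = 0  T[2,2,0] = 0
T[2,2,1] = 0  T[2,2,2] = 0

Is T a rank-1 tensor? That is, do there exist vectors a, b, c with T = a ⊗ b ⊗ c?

Yes

If T = a ⊗ b ⊗ c then every fibre of T is a multiple of the corresponding factor, so read the factors off the fibres through the nonzero entry T[0,0,0] = -2.
The mode-1 fibre T[:,0,0] = [-2, -6, 0] gives a = [1, 3, 0] (primitive direction); the mode-2 fibre T[0,:,0] = [-2, -3, 3] gives b = [2, 3, -3]; then c[k] = T[0,0,k] / (a[0]·b[0]) = [-2, -4, -2] / 2 = [-1, -2, -1].
Expanding [1, 3, 0] ⊗ [2, 3, -3] ⊗ [-1, -2, -1] reproduces all 27 entries of T, so T = [1, 3, 0] ⊗ [2, 3, -3] ⊗ [-1, -2, -1] and rank(T) ≤ 1.
Equivalently every frontal slice T[:,:,k] is c[k] times the rank-1 matrix [1, 3, 0] ⊗ [2, 3, -3]. So T has rank 1 (it is nonzero).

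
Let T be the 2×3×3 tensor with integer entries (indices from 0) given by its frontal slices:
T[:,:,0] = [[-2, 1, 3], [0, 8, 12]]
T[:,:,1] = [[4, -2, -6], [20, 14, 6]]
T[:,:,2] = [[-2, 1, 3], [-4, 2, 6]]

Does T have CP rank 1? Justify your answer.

The mode-2 unfolding of T (rows indexed by j, columns by (i,k) = (0,0), (0,1), (0,2), (1,0), (1,1), (1,2)) is [[-2, 4, -2, 0, 20, -4], [1, -2, 1, 8, 14, 2], [3, -6, 3, 12, 6, 6]].
There the 2×2 minor on rows j ∈ {0, 1}, columns (i,k) ∈ {(0,0), (1,0)} is det [[-2, 0], [1, 8]] = -16 ≠ 0, so this unfolding has rank ≥ 2; CP rank is at least every unfolding rank, so rank(T) ≥ 2.
In particular rank(T) ≥ 2 > 1, so T is not rank-1.

No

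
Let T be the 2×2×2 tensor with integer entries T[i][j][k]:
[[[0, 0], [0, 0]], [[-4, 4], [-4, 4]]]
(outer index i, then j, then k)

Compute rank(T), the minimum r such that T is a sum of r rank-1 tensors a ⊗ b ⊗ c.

1

Lower bound: T ≠ 0 (e.g. T[1,0,0] = -4), so rank(T) ≥ 1.
Upper bound: the mode-1 fibre T[:,0,0] = [0, -4] gives a = [0, 1] (primitive direction); the mode-2 fibre T[1,:,0] = [-4, -4] gives b = [1, 1]; then c[k] = T[1,0,k] / (a[1]·b[0]) = [-4, 4] / 1 = [-4, 4].
Expanding [0, 1] ⊗ [1, 1] ⊗ [-4, 4] reproduces all 8 entries of T, so T = [0, 1] ⊗ [1, 1] ⊗ [-4, 4] and rank(T) ≤ 1.
These bounds meet, so rank(T) = 1.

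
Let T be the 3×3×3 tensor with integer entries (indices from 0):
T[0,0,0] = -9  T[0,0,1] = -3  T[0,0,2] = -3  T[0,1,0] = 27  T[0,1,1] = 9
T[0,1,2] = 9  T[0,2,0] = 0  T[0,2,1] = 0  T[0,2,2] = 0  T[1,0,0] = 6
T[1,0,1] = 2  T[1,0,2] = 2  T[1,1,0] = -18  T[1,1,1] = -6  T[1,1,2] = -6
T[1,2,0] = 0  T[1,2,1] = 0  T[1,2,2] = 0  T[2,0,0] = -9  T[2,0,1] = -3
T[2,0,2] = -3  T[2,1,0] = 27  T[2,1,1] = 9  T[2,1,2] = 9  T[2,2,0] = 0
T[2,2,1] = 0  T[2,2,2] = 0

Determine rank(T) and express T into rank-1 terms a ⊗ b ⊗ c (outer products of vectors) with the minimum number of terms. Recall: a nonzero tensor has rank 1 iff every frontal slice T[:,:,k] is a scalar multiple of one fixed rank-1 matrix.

rank(T) = 1

Lower bound: T ≠ 0 (e.g. T[0,0,0] = -9), so rank(T) ≥ 1.
Upper bound: if T = a ⊗ b ⊗ c then every fibre of T is a multiple of the corresponding factor, so read the factors off the fibres through the nonzero entry T[0,0,0] = -9.
The mode-1 fibre T[:,0,0] = [-9, 6, -9] gives a = (3, -2, 3) (primitive direction); the mode-2 fibre T[0,:,0] = [-9, 27, 0] gives b = (1, -3, 0); then c[k] = T[0,0,k] / (a[0]·b[0]) = [-9, -3, -3] / 3 = (-3, -1, -1).
Expanding (3, -2, 3) ⊗ (1, -3, 0) ⊗ (-3, -1, -1) reproduces all 27 entries of T, so T = (3, -2, 3) ⊗ (1, -3, 0) ⊗ (-3, -1, -1) and rank(T) ≤ 1.
These bounds meet, so rank(T) = 1.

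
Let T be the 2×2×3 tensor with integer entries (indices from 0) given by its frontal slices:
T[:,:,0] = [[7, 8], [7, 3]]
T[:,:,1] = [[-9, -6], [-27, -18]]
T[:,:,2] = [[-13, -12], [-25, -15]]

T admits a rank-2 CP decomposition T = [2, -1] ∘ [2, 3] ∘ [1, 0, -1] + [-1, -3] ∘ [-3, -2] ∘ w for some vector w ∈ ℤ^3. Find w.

w = [1, -3, -3]

Subtract the known terms from T to get the rank-1 residual R = [-1, -3] ∘ [-3, -2] ∘ w, so R[i,j,k] = a[i]·b[j]·w[k]. Pick indices with nonzero a[0]·b[0] = (-1)·(-3) = 3. Only the fibre through (0,0,·) is needed: R[0,0,:] = T[0,0,:] − Σₗ aₗ[0]bₗ[0]cₗ = [7, -9, -13] − (2)·(2)·[1, 0, -1] = [3, -9, -9]. Then w[k] = R[0,0,k] / 3 for each k, giving w = [3, -9, -9] / 3 = [1, -3, -3].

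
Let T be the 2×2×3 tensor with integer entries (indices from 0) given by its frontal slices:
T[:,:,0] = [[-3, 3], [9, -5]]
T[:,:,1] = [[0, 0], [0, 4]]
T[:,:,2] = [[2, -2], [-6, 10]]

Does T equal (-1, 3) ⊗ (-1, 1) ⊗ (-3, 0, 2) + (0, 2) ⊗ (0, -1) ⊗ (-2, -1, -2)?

No

Reconstruct entry (1,1,1) from the claimed factors: Σₗ aₗ[1]bₗ[1]cₗ[1] = (3)·(1)·(0) + (2)·(-1)·(-1) = 2, but T[1,1,1] = 4. The claim is false.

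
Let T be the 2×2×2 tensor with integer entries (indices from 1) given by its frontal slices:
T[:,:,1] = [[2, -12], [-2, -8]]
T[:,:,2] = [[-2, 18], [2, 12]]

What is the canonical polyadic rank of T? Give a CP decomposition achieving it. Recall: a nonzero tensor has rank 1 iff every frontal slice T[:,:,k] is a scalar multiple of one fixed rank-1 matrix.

Lower bound: in the mode-1 unfolding of T (rows indexed by i, columns by (j,k)) the 2×2 minor on rows i ∈ {1, 2}, columns (j,k) ∈ {(1,1), (2,1)} is det [[2, -12], [-2, -8]] = -40 ≠ 0, so that unfolding has rank ≥ 2 and hence rank(T) ≥ 2 (CP rank is at least every unfolding rank, though it can be larger).
Upper bound: with S_k = T[:,:,k], the two rank-1 terms a₁b₁ᵀ, a₂b₂ᵀ are the rank-1 members of the pencil x·S₁ + y·S₂.
det(x·S₁ + y·S₂) is −40·x² + 100·xy − 60·y² = (-20)·(2·x − 3·y)(x − y), vanishing at (x:y) = (3:2) and (1:1).
M₁ = 3·S₁ + 2·S₂ = [[2, 0], [-2, 0]] = 2·[1, -1][1, 0]ᵀ and M₂ = S₁ + S₂ = [[0, 6], [0, 4]] = 2·[3, 2][0, 1]ᵀ, so take a₁ = [1, -1], b₁ = [1, 0], a₂ = [3, 2], b₂ = [0, 1].
Each slice is an integer combination of E₁ = a₁b₁ᵀ and E₂ = a₂b₂ᵀ: S₁ = 2·E₁ − 4·E₂, S₂ = −2·E₁ + 6·E₂; reading off coefficients, c₁ = [2, -2] and c₂ = [-4, 6].
Hence T = [1, -1] ⊗ [1, 0] ⊗ [2, -2] + [3, 2] ⊗ [0, 1] ⊗ [-4, 6], so rank(T) ≤ 2.
These bounds meet, so rank(T) = 2.

rank(T) = 2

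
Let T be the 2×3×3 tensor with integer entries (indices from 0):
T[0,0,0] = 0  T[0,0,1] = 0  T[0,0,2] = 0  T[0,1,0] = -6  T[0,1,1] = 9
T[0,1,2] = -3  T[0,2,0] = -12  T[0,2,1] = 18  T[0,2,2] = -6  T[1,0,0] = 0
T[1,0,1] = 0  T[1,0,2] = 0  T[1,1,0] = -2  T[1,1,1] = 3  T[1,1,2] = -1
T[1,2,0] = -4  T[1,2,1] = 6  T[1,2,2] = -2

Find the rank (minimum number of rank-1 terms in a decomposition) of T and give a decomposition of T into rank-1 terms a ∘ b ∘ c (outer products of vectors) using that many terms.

rank(T) = 1

Lower bound: T ≠ 0 (e.g. T[0,1,0] = -6), so rank(T) ≥ 1.
Upper bound: the mode-1 fibre T[:,1,0] = [-6, -2] gives a = [3, 1] (primitive direction); the mode-2 fibre T[0,:,0] = [0, -6, -12] gives b = [0, 1, 2]; then c[k] = T[0,1,k] / (a[0]·b[1]) = [-6, 9, -3] / 3 = [-2, 3, -1].
Expanding [3, 1] ∘ [0, 1, 2] ∘ [-2, 3, -1] reproduces all 18 entries of T, so T = [3, 1] ∘ [0, 1, 2] ∘ [-2, 3, -1] and rank(T) ≤ 1.
These bounds meet, so rank(T) = 1.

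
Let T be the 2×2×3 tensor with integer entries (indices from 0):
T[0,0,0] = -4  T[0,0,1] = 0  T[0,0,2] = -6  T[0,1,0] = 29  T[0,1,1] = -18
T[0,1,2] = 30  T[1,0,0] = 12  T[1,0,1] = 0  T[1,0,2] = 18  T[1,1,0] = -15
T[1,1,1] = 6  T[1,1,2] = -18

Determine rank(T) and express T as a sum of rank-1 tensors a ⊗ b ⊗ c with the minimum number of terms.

Lower bound: the mode-1 unfolding of T (rows indexed by i, columns by (j,k) = (0,0), (0,1), (0,2), (1,0), (1,1), (1,2)) is [[-4, 0, -6, 29, -18, 30], [12, 0, 18, -15, 6, -18]].
There the 2×2 minor on rows i ∈ {0, 1}, columns (j,k) ∈ {(0,0), (1,0)} is det [[-4, 29], [12, -15]] = -288 ≠ 0, so this unfolding has rank ≥ 2; CP rank is at least every unfolding rank, so rank(T) ≥ 2. (This is only a lower bound: in general the CP rank may exceed every unfolding rank, so we still need to exhibit 2 rank-1 terms summing to T.)
Upper bound — finding two terms. Write S_k = T[:,:,k] for the frontal slices: S₀ = [[-4, 29], [12, -15]], S₁ = [[0, -18], [0, 6]], S₂ = [[-6, 30], [18, -18]].
If T = a₁ ⊗ b₁ ⊗ c₁ + a₂ ⊗ b₂ ⊗ c₂ then each S_k = c₁[k]·a₁b₁ᵀ + c₂[k]·a₂b₂ᵀ. S₀ and S₁ are linearly independent, so a₁b₁ᵀ and a₂b₂ᵀ must span the same plane of matrices: they are the rank-1 matrices of the form x·S₀ + y·S₁.
det(x·S₀ + y·S₁) is −288·x² + 192·xy = (-96)·(3·x − 2·y)(x), vanishing at (x:y) = (2:3) and (0:1).
M₁ = 2·S₀ + 3·S₁ = [[-8, 4], [24, -12]] = (-4)·[1, -3][2, -1]ᵀ and M₂ = S₁ = [[0, -18], [0, 6]] = (-6)·[3, -1][0, 1]ᵀ, so take a₁ = [1, -3], b₁ = [2, -1], a₂ = [3, -1], b₂ = [0, 1].
Each slice is an integer combination of E₁ = a₁b₁ᵀ and E₂ = a₂b₂ᵀ: S₀ = −2·E₁ + 9·E₂, S₁ = −6·E₂, S₂ = −3·E₁ + 9·E₂; reading off coefficients, c₁ = [-2, 0, -3] and c₂ = [9, -6, 9].
Hence T = [1, -3] ⊗ [2, -1] ⊗ [-2, 0, -3] + [3, -1] ⊗ [0, 1] ⊗ [9, -6, 9], so rank(T) ≤ 2.
These bounds meet, so rank(T) = 2.

rank(T) = 2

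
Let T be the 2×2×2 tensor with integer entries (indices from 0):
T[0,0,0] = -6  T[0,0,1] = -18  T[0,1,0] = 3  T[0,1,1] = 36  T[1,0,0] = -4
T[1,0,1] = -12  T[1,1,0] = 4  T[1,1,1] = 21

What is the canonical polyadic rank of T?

Lower bound: the mode-2 unfolding of T (rows indexed by j, columns by (i,k) = (0,0), (0,1), (1,0), (1,1)) is [[-6, -18, -4, -12], [3, 36, 4, 21]].
There the 2×2 minor on rows j ∈ {0, 1}, columns (i,k) ∈ {(0,0), (0,1)} is det [[-6, -18], [3, 36]] = -162 ≠ 0, so this unfolding has rank ≥ 2; CP rank is at least every unfolding rank, so rank(T) ≥ 2. (This is only a lower bound: in general the CP rank may exceed every unfolding rank, so we still need to exhibit 2 rank-1 terms summing to T.)
Upper bound — finding two terms. Write S_k = T[:,:,k] for the frontal slices: S₀ = [[-6, 3], [-4, 4]], S₁ = [[-18, 36], [-12, 21]].
If T = a₁ ⊗ b₁ ⊗ c₁ + a₂ ⊗ b₂ ⊗ c₂ then each S_k = c₁[k]·a₁b₁ᵀ + c₂[k]·a₂b₂ᵀ. S₀ and S₁ are linearly independent, so a₁b₁ᵀ and a₂b₂ᵀ must span the same plane of matrices: they are the rank-1 matrices of the form x·S₀ + y·S₁.
det(x·S₀ + y·S₁) is −12·x² − 18·xy + 54·y² = (-6)·(2·x − 3·y)(x + 3·y), vanishing at (x:y) = (3:2) and (3:-1).
M₁ = 3·S₀ + 2·S₁ = [[-54, 81], [-36, 54]] = (-9)·(3, 2)(2, -3)ᵀ and M₂ = 3·S₀ − S₁ = [[0, -27], [0, -9]] = (-9)·(3, 1)(0, 1)ᵀ, so take a₁ = (3, 2), b₁ = (2, -3), a₂ = (3, 1), b₂ = (0, 1).
Each slice is an integer combination of E₁ = a₁b₁ᵀ and E₂ = a₂b₂ᵀ: S₀ = −E₁ − 2·E₂, S₁ = −3·E₁ + 3·E₂; reading off coefficients, c₁ = (-1, -3) and c₂ = (-2, 3).
Hence T = (3, 2) ⊗ (2, -3) ⊗ (-1, -3) + (3, 1) ⊗ (0, 1) ⊗ (-2, 3), so rank(T) ≤ 2.
These bounds meet, so rank(T) = 2.

2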